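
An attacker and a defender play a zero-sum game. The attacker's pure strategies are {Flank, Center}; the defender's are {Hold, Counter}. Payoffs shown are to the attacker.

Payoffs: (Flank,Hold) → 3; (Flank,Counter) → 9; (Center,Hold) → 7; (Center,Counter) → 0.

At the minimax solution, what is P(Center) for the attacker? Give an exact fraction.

6/13

Row minima: Flank → 3, Center → 0; maximin = 3.
Column maxima: Hold → 7, Counter → 9; minimax = 7.
3 ≠ 7, so there is no saddle point; optimal play is mixed.
Let the attacker play Flank with probability p. Expected payoff against Hold: 3p + 7(1−p) = −4p + 7; against Counter: 9p + 0(1−p) = 9p.
Setting these equal: −4p + 7 = 9p ⇒ −13p = -7 ⇒ p = 7/13, and the value is (-4)·(7/13) + 7 = 63/13.
For the defender: with q = P(Hold), equating Flank's and Center's payoffs gives −6q + 9 = 7q ⇒ q = 9/13.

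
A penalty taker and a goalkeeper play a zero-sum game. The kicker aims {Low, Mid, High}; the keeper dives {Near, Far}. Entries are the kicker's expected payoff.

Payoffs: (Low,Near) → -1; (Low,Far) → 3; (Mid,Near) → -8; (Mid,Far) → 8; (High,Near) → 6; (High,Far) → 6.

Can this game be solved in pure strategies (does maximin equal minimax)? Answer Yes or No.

Yes

Row minima: Low → -1, Mid → -8, High → 6; maximin = 6.
Column maxima: Near → 6, Far → 8; minimax = 6.
maximin = minimax = 6, so a saddle point exists.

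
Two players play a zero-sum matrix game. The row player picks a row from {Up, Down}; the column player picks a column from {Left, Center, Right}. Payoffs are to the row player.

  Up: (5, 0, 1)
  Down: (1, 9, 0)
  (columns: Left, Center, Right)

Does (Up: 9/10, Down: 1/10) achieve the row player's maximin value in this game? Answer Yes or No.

Against Left this mix gives (9/10)·5 + (1/10)·1 = 23/5.
Against Center this mix gives (9/10)·0 + (1/10)·9 = 9/10.
Against Right this mix gives (9/10)·1 + (1/10)·0 = 9/10.
All of the column player's active replies (Center, Right) yield 9/10, and no column does worse for the row player. The mix makes the column player indifferent and guarantees 9/10, so it is optimal.

Yes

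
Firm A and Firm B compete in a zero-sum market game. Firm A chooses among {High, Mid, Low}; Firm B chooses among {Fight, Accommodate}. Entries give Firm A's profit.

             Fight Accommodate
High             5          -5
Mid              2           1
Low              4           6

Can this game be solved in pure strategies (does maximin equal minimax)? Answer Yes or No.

No

Row minima: High → -5, Mid → 1, Low → 4; maximin = 4.
Column maxima: Fight → 5, Accommodate → 6; minimax = 5.
4 ≠ 5, so no pure-strategy equilibrium exists.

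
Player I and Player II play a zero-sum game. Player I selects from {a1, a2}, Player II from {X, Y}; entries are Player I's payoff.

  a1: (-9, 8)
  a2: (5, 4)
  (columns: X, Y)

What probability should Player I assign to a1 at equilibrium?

Row minima: a1 → -9, a2 → 4; maximin = 4.
Column maxima: X → 5, Y → 8; minimax = 5.
4 ≠ 5, so there is no saddle point; optimal play is mixed.
Let Player I play a1 with probability p. Expected payoff against X: (-9)p + 5(1−p) = −14p + 5; against Y: 8p + 4(1−p) = 4p + 4.
Setting these equal: −14p + 5 = 4p + 4 ⇒ −18p = -1 ⇒ p = 1/18, and the value is (-14)·(1/18) + 5 = 38/9.
For Player II: with q = P(X), equating a1's and a2's payoffs gives −17q + 8 = q + 4 ⇒ q = 2/9.

1/18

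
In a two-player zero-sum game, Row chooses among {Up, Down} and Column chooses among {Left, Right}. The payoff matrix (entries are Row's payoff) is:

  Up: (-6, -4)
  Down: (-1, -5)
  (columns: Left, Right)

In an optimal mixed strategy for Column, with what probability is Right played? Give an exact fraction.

5/6

Row minima: Up → -6, Down → -5; maximin = -5.
Column maxima: Left → -1, Right → -4; minimax = -4.
-5 ≠ -4, so there is no saddle point; optimal play is mixed.
Let Row play Up with probability p. Expected payoff against Left: (-6)p + (-1)(1−p) = −5p − 1; against Right: (-4)p + (-5)(1−p) = p − 5.
Setting these equal: −5p − 1 = p − 5 ⇒ −6p = -4 ⇒ p = 2/3, and the value is (-5)·(2/3) − 1 = -13/3.
For Column: with q = P(Left), equating Up's and Down's payoffs gives −2q − 4 = 4q − 5 ⇒ q = 1/6.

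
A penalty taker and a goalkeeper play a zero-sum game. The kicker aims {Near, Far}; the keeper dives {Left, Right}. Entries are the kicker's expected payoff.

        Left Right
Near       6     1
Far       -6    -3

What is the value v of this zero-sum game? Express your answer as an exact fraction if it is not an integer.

Row minima: Near → 1, Far → -6; maximin = 1.
Column maxima: Left → 6, Right → 1; minimax = 1.
Since maximin = minimax = 1, there is a saddle point and the value is 1.

1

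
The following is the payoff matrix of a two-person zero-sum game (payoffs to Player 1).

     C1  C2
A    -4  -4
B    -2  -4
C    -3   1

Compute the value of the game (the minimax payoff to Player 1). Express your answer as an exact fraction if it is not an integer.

-7/3

Row minima: A → -4, B → -4, C → -3; maximin = -3.
Column maxima: C1 → -2, C2 → 1; minimax = -2.
-3 ≠ -2, so there is no saddle point; optimal play is mixed.
A is strictly dominated by C, so Player 1 never plays it.
On the remaining 2×2 (B, C vs C1, C2):
Let Player 1 play B with probability p. Expected payoff against C1: (-2)p + (-3)(1−p) = p − 3; against C2: (-4)p + 1(1−p) = −5p + 1.
Setting these equal: p − 3 = −5p + 1 ⇒ 6p = 4 ⇒ p = 2/3, and the value is (1)·(2/3) − 3 = -7/3.
For Player 2: with q = P(C1), equating B's and C's payoffs gives 2q − 4 = −4q + 1 ⇒ q = 5/6.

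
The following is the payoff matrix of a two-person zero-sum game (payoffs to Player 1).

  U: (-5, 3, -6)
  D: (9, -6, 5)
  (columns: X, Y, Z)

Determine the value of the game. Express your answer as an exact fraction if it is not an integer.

-21/20

Row minima: U → -6, D → -6; maximin = -6.
Column maxima: X → 9, Y → 3, Z → 5; minimax = 3.
-6 ≠ 3, so there is no saddle point; optimal play is mixed.
X is strictly dominated by Z (it gives Player 1 strictly more in every row), so Player 2 never plays it.
On the remaining 2×2 (U, D vs Y, Z):
Let Player 1 play U with probability p. Expected payoff against Y: 3p + (-6)(1−p) = 9p − 6; against Z: (-6)p + 5(1−p) = −11p + 5.
Setting these equal: 9p − 6 = −11p + 5 ⇒ 20p = 11 ⇒ p = 11/20, and the value is (9)·(11/20) − 6 = -21/20.
For Player 2: with q = P(Y), equating U's and D's payoffs gives 9q − 6 = −11q + 5 ⇒ q = 11/20.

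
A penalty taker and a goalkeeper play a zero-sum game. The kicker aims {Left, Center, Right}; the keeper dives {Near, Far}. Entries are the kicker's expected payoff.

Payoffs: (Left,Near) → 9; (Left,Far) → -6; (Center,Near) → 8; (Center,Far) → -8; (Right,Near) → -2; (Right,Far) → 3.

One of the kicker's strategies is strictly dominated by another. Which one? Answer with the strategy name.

Center

Left gives a strictly higher payoff than Center against every column: 9 > 8, -6 > -8.
So Center is strictly dominated and the kicker never plays it.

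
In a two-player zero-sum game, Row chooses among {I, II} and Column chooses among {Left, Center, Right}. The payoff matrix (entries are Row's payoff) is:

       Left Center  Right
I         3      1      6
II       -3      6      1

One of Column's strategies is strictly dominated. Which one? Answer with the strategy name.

Left holds Row's payoff strictly below Right in every row: 3 < 6, -3 < 1.
So Right is strictly dominated for Column.

Right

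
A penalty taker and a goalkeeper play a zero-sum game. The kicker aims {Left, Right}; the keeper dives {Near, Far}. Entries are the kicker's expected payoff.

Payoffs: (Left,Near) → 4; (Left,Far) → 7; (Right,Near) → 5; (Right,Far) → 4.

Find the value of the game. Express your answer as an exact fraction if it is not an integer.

Row minima: Left → 4, Right → 4; maximin = 4.
Column maxima: Near → 5, Far → 7; minimax = 5.
4 ≠ 5, so there is no saddle point; optimal play is mixed.
Let the kicker play Left with probability p. Expected payoff against Near: 4p + 5(1−p) = −p + 5; against Far: 7p + 4(1−p) = 3p + 4.
Setting these equal: −p + 5 = 3p + 4 ⇒ −4p = -1 ⇒ p = 1/4, and the value is (-1)·(1/4) + 5 = 19/4.
For the keeper: with q = P(Near), equating Left's and Right's payoffs gives −3q + 7 = q + 4 ⇒ q = 3/4.

19/4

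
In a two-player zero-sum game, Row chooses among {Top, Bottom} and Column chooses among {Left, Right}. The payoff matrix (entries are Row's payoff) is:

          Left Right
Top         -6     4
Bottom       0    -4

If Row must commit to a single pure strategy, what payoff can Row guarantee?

Row minima: Top → -6, Bottom → -4.
The best of these is -4.

-4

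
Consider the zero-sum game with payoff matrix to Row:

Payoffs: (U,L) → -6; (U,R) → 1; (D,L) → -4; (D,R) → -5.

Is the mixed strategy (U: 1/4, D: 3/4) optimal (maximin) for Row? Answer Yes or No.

No

Against L this mix gives (1/4)·(-6) + (3/4)·(-4) = -9/2.
Against R this mix gives (1/4)·1 + (3/4)·(-5) = -7/2.
Column will play L, holding Row to -9/2. Shifting weight toward the row that does better against L would raise this floor (the equalizing mix achieves -17/4 against both L and R), so the proposed strategy is not optimal.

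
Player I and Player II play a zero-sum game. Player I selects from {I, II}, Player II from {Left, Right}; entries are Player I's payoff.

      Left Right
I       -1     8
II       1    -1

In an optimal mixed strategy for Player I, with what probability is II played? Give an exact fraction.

9/11

Row minima: I → -1, II → -1; maximin = -1.
Column maxima: Left → 1, Right → 8; minimax = 1.
-1 ≠ 1, so there is no saddle point; optimal play is mixed.
Let Player I play I with probability p. Expected payoff against Left: (-1)p + 1(1−p) = −2p + 1; against Right: 8p + (-1)(1−p) = 9p − 1.
Setting these equal: −2p + 1 = 9p − 1 ⇒ −11p = -2 ⇒ p = 2/11, and the value is (-2)·(2/11) + 1 = 7/11.
For Player II: with q = P(Left), equating I's and II's payoffs gives −9q + 8 = 2q − 1 ⇒ q = 9/11.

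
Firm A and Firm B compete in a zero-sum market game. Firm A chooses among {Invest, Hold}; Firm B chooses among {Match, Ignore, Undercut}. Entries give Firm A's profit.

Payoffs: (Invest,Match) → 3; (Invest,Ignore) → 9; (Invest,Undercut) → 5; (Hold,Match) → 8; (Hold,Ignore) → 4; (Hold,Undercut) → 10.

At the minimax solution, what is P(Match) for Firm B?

Row minima: Invest → 3, Hold → 4; maximin = 4.
Column maxima: Match → 8, Ignore → 9, Undercut → 10; minimax = 8.
4 ≠ 8, so there is no saddle point; optimal play is mixed.
Undercut is strictly dominated by Match (it gives Firm A strictly more in every row), so Firm B never plays it.
On the remaining 2×2 (Invest, Hold vs Match, Ignore):
Let Firm A play Invest with probability p. Expected payoff against Match: 3p + 8(1−p) = −5p + 8; against Ignore: 9p + 4(1−p) = 5p + 4.
Setting these equal: −5p + 8 = 5p + 4 ⇒ −10p = -4 ⇒ p = 2/5, and the value is (-5)·(2/5) + 8 = 6.
For Firm B: with q = P(Match), equating Invest's and Hold's payoffs gives −6q + 9 = 4q + 4 ⇒ q = 1/2.

1/2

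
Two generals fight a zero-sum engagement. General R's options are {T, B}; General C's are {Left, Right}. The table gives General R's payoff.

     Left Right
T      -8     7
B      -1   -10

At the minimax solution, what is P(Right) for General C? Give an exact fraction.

7/24

Row minima: T → -8, B → -10; maximin = -8.
Column maxima: Left → -1, Right → 7; minimax = -1.
-8 ≠ -1, so there is no saddle point; optimal play is mixed.
Let General R play T with probability p. Expected payoff against Left: (-8)p + (-1)(1−p) = −7p − 1; against Right: 7p + (-10)(1−p) = 17p − 10.
Setting these equal: −7p − 1 = 17p − 10 ⇒ −24p = -9 ⇒ p = 3/8, and the value is (-7)·(3/8) − 1 = -29/8.
For General C: with q = P(Left), equating T's and B's payoffs gives −15q + 7 = 9q − 10 ⇒ q = 17/24.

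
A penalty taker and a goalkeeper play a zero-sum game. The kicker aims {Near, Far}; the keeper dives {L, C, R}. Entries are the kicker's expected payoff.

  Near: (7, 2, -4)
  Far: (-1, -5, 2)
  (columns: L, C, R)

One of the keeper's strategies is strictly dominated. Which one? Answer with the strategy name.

L

C holds the kicker's payoff strictly below L in every row: 2 < 7, -5 < -1.
So L is strictly dominated for the keeper.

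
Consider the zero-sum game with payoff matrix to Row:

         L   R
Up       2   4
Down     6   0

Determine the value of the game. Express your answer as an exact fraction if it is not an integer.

Row minima: Up → 2, Down → 0; maximin = 2.
Column maxima: L → 6, R → 4; minimax = 4.
2 ≠ 4, so there is no saddle point; optimal play is mixed.
Let Row play Up with probability p. Expected payoff against L: 2p + 6(1−p) = −4p + 6; against R: 4p + 0(1−p) = 4p.
Setting these equal: −4p + 6 = 4p ⇒ −8p = -6 ⇒ p = 3/4, and the value is (-4)·(3/4) + 6 = 3.
For Column: with q = P(L), equating Up's and Down's payoffs gives −2q + 4 = 6q ⇒ q = 1/2.

3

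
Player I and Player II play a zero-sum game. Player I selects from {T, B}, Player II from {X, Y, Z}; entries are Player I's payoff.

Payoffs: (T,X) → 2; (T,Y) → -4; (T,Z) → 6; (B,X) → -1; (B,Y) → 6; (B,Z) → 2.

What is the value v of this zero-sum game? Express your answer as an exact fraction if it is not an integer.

Row minima: T → -4, B → -1; maximin = -1.
Column maxima: X → 2, Y → 6, Z → 6; minimax = 2.
-1 ≠ 2, so there is no saddle point; optimal play is mixed.
Z is strictly dominated by X (it gives Player I strictly more in every row), so Player II never plays it.
On the remaining 2×2 (T, B vs X, Y):
Let Player I play T with probability p. Expected payoff against X: 2p + (-1)(1−p) = 3p − 1; against Y: (-4)p + 6(1−p) = −10p + 6.
Setting these equal: 3p − 1 = −10p + 6 ⇒ 13p = 7 ⇒ p = 7/13, and the value is (3)·(7/13) − 1 = 8/13.
For Player II: with q = P(X), equating T's and B's payoffs gives 6q − 4 = −7q + 6 ⇒ q = 10/13.

8/13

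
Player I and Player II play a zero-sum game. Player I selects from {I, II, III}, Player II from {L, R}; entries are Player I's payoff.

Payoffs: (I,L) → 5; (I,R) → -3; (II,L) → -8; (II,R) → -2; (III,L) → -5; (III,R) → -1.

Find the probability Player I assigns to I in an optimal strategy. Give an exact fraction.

Row minima: I → -3, II → -8, III → -5; maximin = -3.
Column maxima: L → 5, R → -1; minimax = -1.
-3 ≠ -1, so there is no saddle point; optimal play is mixed.
II is strictly dominated by III, so Player I never plays it.
On the remaining 2×2 (I, III vs L, R):
Let Player I play I with probability p. Expected payoff against L: 5p + (-5)(1−p) = 10p − 5; against R: (-3)p + (-1)(1−p) = −2p − 1.
Setting these equal: 10p − 5 = −2p − 1 ⇒ 12p = 4 ⇒ p = 1/3, and the value is (10)·(1/3) − 5 = -5/3.
For Player II: with q = P(L), equating I's and III's payoffs gives 8q − 3 = −4q − 1 ⇒ q = 1/6.

1/3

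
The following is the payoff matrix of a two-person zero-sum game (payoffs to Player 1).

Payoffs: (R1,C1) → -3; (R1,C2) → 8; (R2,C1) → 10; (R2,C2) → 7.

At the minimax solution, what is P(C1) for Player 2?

1/14

Row minima: R1 → -3, R2 → 7; maximin = 7.
Column maxima: C1 → 10, C2 → 8; minimax = 8.
7 ≠ 8, so there is no saddle point; optimal play is mixed.
Let Player 1 play R1 with probability p. Expected payoff against C1: (-3)p + 10(1−p) = −13p + 10; against C2: 8p + 7(1−p) = p + 7.
Setting these equal: −13p + 10 = p + 7 ⇒ −14p = -3 ⇒ p = 3/14, and the value is (-13)·(3/14) + 10 = 101/14.
For Player 2: with q = P(C1), equating R1's and R2's payoffs gives −11q + 8 = 3q + 7 ⇒ q = 1/14.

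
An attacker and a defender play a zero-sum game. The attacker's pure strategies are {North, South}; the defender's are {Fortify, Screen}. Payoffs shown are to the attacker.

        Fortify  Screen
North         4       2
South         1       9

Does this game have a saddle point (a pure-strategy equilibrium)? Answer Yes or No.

No

Row minima: North → 2, South → 1; maximin = 2.
Column maxima: Fortify → 4, Screen → 9; minimax = 4.
2 ≠ 4, so no pure-strategy equilibrium exists.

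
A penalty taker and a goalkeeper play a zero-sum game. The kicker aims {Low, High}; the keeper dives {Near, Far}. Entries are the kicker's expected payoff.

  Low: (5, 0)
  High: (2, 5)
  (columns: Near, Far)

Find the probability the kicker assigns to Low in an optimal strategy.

Row minima: Low → 0, High → 2; maximin = 2.
Column maxima: Near → 5, Far → 5; minimax = 5.
2 ≠ 5, so there is no saddle point; optimal play is mixed.
Let the kicker play Low with probability p. Expected payoff against Near: 5p + 2(1−p) = 3p + 2; against Far: 0p + 5(1−p) = −5p + 5.
Setting these equal: 3p + 2 = −5p + 5 ⇒ 8p = 3 ⇒ p = 3/8, and the value is (3)·(3/8) + 2 = 25/8.
For the keeper: with q = P(Near), equating Low's and High's payoffs gives 5q = −3q + 5 ⇒ q = 5/8.

3/8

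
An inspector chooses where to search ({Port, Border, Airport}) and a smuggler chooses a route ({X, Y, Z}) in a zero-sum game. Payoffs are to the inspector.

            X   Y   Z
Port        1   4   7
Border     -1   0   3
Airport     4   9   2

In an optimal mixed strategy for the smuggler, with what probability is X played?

Row minima: Port → 1, Border → -1, Airport → 2; maximin = 2.
Column maxima: X → 4, Y → 9, Z → 7; minimax = 4.
2 ≠ 4, so there is no saddle point; optimal play is mixed.
Border is strictly dominated by Port, so the inspector never plays it.
Y is strictly dominated by X (it gives the inspector strictly more in every row), so the smuggler never plays it.
On the remaining 2×2 (Port, Airport vs X, Z):
Let the inspector play Port with probability p. Expected payoff against X: 1p + 4(1−p) = −3p + 4; against Z: 7p + 2(1−p) = 5p + 2.
Setting these equal: −3p + 4 = 5p + 2 ⇒ −8p = -2 ⇒ p = 1/4, and the value is (-3)·(1/4) + 4 = 13/4.
For the smuggler: with q = P(X), equating Port's and Airport's payoffs gives −6q + 7 = 2q + 2 ⇒ q = 5/8.

5/8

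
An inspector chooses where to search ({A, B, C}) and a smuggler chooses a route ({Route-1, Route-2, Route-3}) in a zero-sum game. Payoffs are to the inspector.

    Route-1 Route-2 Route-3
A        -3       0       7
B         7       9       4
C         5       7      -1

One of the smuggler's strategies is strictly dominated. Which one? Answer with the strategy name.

Route-1 holds the inspector's payoff strictly below Route-2 in every row: -3 < 0, 7 < 9, 5 < 7.
So Route-2 is strictly dominated for the smuggler.

Route-2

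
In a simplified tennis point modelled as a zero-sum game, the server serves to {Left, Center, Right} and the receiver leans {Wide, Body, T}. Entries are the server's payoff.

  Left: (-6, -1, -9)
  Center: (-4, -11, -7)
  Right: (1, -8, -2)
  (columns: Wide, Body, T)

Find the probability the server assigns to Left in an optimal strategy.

3/7

Row minima: Left → -9, Center → -11, Right → -8; maximin = -8.
Column maxima: Wide → 1, Body → -1, T → -2; minimax = -2.
-8 ≠ -2, so there is no saddle point; optimal play is mixed.
Center is strictly dominated by Right, so the server never plays it.
Wide is strictly dominated by T (it gives the server strictly more in every row), so the receiver never plays it.
On the remaining 2×2 (Left, Right vs Body, T):
Let the server play Left with probability p. Expected payoff against Body: (-1)p + (-8)(1−p) = 7p − 8; against T: (-9)p + (-2)(1−p) = −7p − 2.
Setting these equal: 7p − 8 = −7p − 2 ⇒ 14p = 6 ⇒ p = 3/7, and the value is (7)·(3/7) − 8 = -5.
For the receiver: with q = P(Body), equating Left's and Right's payoffs gives 8q − 9 = −6q − 2 ⇒ q = 1/2.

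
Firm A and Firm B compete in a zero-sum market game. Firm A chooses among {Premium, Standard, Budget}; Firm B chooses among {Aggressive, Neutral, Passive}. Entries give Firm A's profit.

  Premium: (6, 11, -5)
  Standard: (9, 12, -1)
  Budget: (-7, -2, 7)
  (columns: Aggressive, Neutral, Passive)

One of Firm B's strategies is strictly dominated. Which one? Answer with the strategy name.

Aggressive holds Firm A's payoff strictly below Neutral in every row: 6 < 11, 9 < 12, -7 < -2.
So Neutral is strictly dominated for Firm B.

Neutral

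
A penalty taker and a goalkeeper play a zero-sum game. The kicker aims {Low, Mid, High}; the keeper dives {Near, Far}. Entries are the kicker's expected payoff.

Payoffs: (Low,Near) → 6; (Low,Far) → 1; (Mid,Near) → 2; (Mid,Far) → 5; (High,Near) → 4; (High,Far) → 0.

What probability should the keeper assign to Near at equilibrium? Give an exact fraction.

Row minima: Low → 1, Mid → 2, High → 0; maximin = 2.
Column maxima: Near → 6, Far → 5; minimax = 5.
2 ≠ 5, so there is no saddle point; optimal play is mixed.
High is strictly dominated by Low, so the kicker never plays it.
On the remaining 2×2 (Low, Mid vs Near, Far):
Let the kicker play Low with probability p. Expected payoff against Near: 6p + 2(1−p) = 4p + 2; against Far: 1p + 5(1−p) = −4p + 5.
Setting these equal: 4p + 2 = −4p + 5 ⇒ 8p = 3 ⇒ p = 3/8, and the value is (4)·(3/8) + 2 = 7/2.
For the keeper: with q = P(Near), equating Low's and Mid's payoffs gives 5q + 1 = −3q + 5 ⇒ q = 1/2.

1/2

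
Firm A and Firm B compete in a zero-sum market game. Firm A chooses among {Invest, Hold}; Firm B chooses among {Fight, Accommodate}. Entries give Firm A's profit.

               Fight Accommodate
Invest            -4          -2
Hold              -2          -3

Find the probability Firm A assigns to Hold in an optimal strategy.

2/3

Row minima: Invest → -4, Hold → -3; maximin = -3.
Column maxima: Fight → -2, Accommodate → -2; minimax = -2.
-3 ≠ -2, so there is no saddle point; optimal play is mixed.
Let Firm A play Invest with probability p. Expected payoff against Fight: (-4)p + (-2)(1−p) = −2p − 2; against Accommodate: (-2)p + (-3)(1−p) = p − 3.
Setting these equal: −2p − 2 = p − 3 ⇒ −3p = -1 ⇒ p = 1/3, and the value is (-2)·(1/3) − 2 = -8/3.
For Firm B: with q = P(Fight), equating Invest's and Hold's payoffs gives −2q − 2 = q − 3 ⇒ q = 1/3.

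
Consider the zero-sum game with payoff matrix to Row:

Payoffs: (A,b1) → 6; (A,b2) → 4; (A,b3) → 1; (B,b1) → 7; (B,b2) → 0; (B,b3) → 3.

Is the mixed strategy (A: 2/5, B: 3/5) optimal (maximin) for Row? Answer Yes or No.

No

Against b1 this mix gives (2/5)·6 + (3/5)·7 = 33/5.
Against b2 this mix gives (2/5)·4 + (3/5)·0 = 8/5.
Against b3 this mix gives (2/5)·1 + (3/5)·3 = 11/5.
Column will play b2, holding Row to 8/5. Shifting weight toward the row that does better against b2 would raise this floor (the equalizing mix achieves 2 against both b2 and b3), so the proposed strategy is not optimal.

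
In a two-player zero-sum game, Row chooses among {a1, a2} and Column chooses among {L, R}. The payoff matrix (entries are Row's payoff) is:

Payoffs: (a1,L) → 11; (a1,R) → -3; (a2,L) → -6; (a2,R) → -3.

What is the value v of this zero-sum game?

Row minima: a1 → -3, a2 → -6; maximin = -3.
Column maxima: L → 11, R → -3; minimax = -3.
Since maximin = minimax = -3, there is a saddle point and the value is -3.

-3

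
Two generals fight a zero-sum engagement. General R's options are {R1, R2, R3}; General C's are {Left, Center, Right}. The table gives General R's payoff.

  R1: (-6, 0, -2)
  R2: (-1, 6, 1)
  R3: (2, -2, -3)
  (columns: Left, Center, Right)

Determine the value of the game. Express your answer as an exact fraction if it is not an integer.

Row minima: R1 → -6, R2 → -1, R3 → -3; maximin = -1.
Column maxima: Left → 2, Center → 6, Right → 1; minimax = 1.
-1 ≠ 1, so there is no saddle point; optimal play is mixed.
R1 is strictly dominated by R2, so General R never plays it.
Center is strictly dominated by Right (it gives General R strictly more in every row), so General C never plays it.
On the remaining 2×2 (R2, R3 vs Left, Right):
Let General R play R2 with probability p. Expected payoff against Left: (-1)p + 2(1−p) = −3p + 2; against Right: 1p + (-3)(1−p) = 4p − 3.
Setting these equal: −3p + 2 = 4p − 3 ⇒ −7p = -5 ⇒ p = 5/7, and the value is (-3)·(5/7) + 2 = -1/7.
For General C: with q = P(Left), equating R2's and R3's payoffs gives −2q + 1 = 5q − 3 ⇒ q = 4/7.

-1/7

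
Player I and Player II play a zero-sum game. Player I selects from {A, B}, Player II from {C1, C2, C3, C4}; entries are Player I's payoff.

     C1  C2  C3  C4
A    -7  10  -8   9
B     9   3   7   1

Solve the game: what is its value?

71/23

Row minima: A → -8, B → 1; maximin = 1.
Column maxima: C1 → 9, C2 → 10, C3 → 7, C4 → 9; minimax = 7.
1 ≠ 7, so there is no saddle point; optimal play is mixed.
C1 is strictly dominated by C3 (it gives Player I strictly more in every row), so Player II never plays it.
C2 is strictly dominated by C4 (it gives Player I strictly more in every row), so Player II never plays it.
On the remaining 2×2 (A, B vs C3, C4):
Let Player I play A with probability p. Expected payoff against C3: (-8)p + 7(1−p) = −15p + 7; against C4: 9p + 1(1−p) = 8p + 1.
Setting these equal: −15p + 7 = 8p + 1 ⇒ −23p = -6 ⇒ p = 6/23, and the value is (-15)·(6/23) + 7 = 71/23.
For Player II: with q = P(C3), equating A's and B's payoffs gives −17q + 9 = 6q + 1 ⇒ q = 8/23.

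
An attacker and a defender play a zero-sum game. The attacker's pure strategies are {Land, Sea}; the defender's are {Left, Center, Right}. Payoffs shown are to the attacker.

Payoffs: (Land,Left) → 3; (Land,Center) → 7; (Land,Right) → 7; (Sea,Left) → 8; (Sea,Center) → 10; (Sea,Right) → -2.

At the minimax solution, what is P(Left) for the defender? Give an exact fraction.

9/14

Row minima: Land → 3, Sea → -2; maximin = 3.
Column maxima: Left → 8, Center → 10, Right → 7; minimax = 7.
3 ≠ 7, so there is no saddle point; optimal play is mixed.
Center is strictly dominated by Left (it gives the attacker strictly more in every row), so the defender never plays it.
On the remaining 2×2 (Land, Sea vs Left, Right):
Let the attacker play Land with probability p. Expected payoff against Left: 3p + 8(1−p) = −5p + 8; against Right: 7p + (-2)(1−p) = 9p − 2.
Setting these equal: −5p + 8 = 9p − 2 ⇒ −14p = -10 ⇒ p = 5/7, and the value is (-5)·(5/7) + 8 = 31/7.
For the defender: with q = P(Left), equating Land's and Sea's payoffs gives −4q + 7 = 10q − 2 ⇒ q = 9/14.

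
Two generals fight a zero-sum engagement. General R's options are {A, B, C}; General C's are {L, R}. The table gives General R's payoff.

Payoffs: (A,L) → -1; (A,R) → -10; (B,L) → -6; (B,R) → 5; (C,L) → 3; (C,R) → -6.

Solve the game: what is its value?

Row minima: A → -10, B → -6, C → -6; maximin = -6.
Column maxima: L → 3, R → 5; minimax = 3.
-6 ≠ 3, so there is no saddle point; optimal play is mixed.
A is strictly dominated by C, so General R never plays it.
On the remaining 2×2 (B, C vs L, R):
Let General R play B with probability p. Expected payoff against L: (-6)p + 3(1−p) = −9p + 3; against R: 5p + (-6)(1−p) = 11p − 6.
Setting these equal: −9p + 3 = 11p − 6 ⇒ −20p = -9 ⇒ p = 9/20, and the value is (-9)·(9/20) + 3 = -21/20.
For General C: with q = P(L), equating B's and C's payoffs gives −11q + 5 = 9q − 6 ⇒ q = 11/20.

-21/20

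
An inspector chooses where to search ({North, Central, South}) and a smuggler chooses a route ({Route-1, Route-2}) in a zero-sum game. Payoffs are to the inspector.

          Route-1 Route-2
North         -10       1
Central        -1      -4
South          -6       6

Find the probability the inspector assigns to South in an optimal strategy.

1/5

Row minima: North → -10, Central → -4, South → -6; maximin = -4.
Column maxima: Route-1 → -1, Route-2 → 6; minimax = -1.
-4 ≠ -1, so there is no saddle point; optimal play is mixed.
North is strictly dominated by South, so the inspector never plays it.
On the remaining 2×2 (Central, South vs Route-1, Route-2):
Let the inspector play Central with probability p. Expected payoff against Route-1: (-1)p + (-6)(1−p) = 5p − 6; against Route-2: (-4)p + 6(1−p) = −10p + 6.
Setting these equal: 5p − 6 = −10p + 6 ⇒ 15p = 12 ⇒ p = 4/5, and the value is (5)·(4/5) − 6 = -2.
For the smuggler: with q = P(Route-1), equating Central's and South's payoffs gives 3q − 4 = −12q + 6 ⇒ q = 2/3.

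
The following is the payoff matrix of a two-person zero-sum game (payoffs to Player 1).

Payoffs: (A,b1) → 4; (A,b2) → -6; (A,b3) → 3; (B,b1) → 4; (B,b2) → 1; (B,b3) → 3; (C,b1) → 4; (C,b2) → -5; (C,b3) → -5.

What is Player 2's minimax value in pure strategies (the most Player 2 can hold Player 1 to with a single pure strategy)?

Column maxima: b1 → 4, b2 → 1, b3 → 3.
The smallest of these is 1.

1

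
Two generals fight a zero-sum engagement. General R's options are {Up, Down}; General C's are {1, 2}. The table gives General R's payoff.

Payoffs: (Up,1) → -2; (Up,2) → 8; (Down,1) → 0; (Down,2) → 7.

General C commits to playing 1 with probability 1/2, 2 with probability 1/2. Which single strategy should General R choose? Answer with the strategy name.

Expected payoff of Up: (1/2)·(-2) + (1/2)·8 = 3.
Expected payoff of Down: (1/2)·0 + (1/2)·7 = 7/2.
The largest is 7/2, so General R's best response is Down.

Down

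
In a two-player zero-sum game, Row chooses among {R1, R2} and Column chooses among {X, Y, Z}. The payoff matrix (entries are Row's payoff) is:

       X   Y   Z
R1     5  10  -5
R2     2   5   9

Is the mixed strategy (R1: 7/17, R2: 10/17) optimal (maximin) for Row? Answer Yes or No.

Against X this mix gives (7/17)·5 + (10/17)·2 = 55/17.
Against Y this mix gives (7/17)·10 + (10/17)·5 = 120/17.
Against Z this mix gives (7/17)·(-5) + (10/17)·9 = 55/17.
All of Column's active replies (X, Z) yield 55/17, and no column does worse for Row. The mix makes Column indifferent and guarantees 55/17, so it is optimal.

Yes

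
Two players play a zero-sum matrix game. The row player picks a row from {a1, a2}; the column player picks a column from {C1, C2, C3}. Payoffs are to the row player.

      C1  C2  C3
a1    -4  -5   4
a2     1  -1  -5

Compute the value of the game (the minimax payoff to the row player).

-29/13

Row minima: a1 → -5, a2 → -5; maximin = -5.
Column maxima: C1 → 1, C2 → -1, C3 → 4; minimax = -1.
-5 ≠ -1, so there is no saddle point; optimal play is mixed.
C1 is strictly dominated by C2 (it gives the row player strictly more in every row), so the column player never plays it.
On the remaining 2×2 (a1, a2 vs C2, C3):
Let the row player play a1 with probability p. Expected payoff against C2: (-5)p + (-1)(1−p) = −4p − 1; against C3: 4p + (-5)(1−p) = 9p − 5.
Setting these equal: −4p − 1 = 9p − 5 ⇒ −13p = -4 ⇒ p = 4/13, and the value is (-4)·(4/13) − 1 = -29/13.
For the column player: with q = P(C2), equating a1's and a2's payoffs gives −9q + 4 = 4q − 5 ⇒ q = 9/13.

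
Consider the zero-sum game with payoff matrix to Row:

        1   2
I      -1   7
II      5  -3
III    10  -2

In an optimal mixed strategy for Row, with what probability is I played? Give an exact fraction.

Row minima: I → -1, II → -3, III → -2; maximin = -1.
Column maxima: 1 → 10, 2 → 7; minimax = 7.
-1 ≠ 7, so there is no saddle point; optimal play is mixed.
II is strictly dominated by III, so Row never plays it.
On the remaining 2×2 (I, III vs 1, 2):
Let Row play I with probability p. Expected payoff against 1: (-1)p + 10(1−p) = −11p + 10; against 2: 7p + (-2)(1−p) = 9p − 2.
Setting these equal: −11p + 10 = 9p − 2 ⇒ −20p = -12 ⇒ p = 3/5, and the value is (-11)·(3/5) + 10 = 17/5.
For Column: with q = P(1), equating I's and III's payoffs gives −8q + 7 = 12q − 2 ⇒ q = 9/20.

3/5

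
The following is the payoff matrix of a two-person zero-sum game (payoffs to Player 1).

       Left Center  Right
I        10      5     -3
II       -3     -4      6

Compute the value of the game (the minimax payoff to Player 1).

1

Row minima: I → -3, II → -4; maximin = -3.
Column maxima: Left → 10, Center → 5, Right → 6; minimax = 5.
-3 ≠ 5, so there is no saddle point; optimal play is mixed.
Left is strictly dominated by Center (it gives Player 1 strictly more in every row), so Player 2 never plays it.
On the remaining 2×2 (I, II vs Center, Right):
Let Player 1 play I with probability p. Expected payoff against Center: 5p + (-4)(1−p) = 9p − 4; against Right: (-3)p + 6(1−p) = −9p + 6.
Setting these equal: 9p − 4 = −9p + 6 ⇒ 18p = 10 ⇒ p = 5/9, and the value is (9)·(5/9) − 4 = 1.
For Player 2: with q = P(Center), equating I's and II's payoffs gives 8q − 3 = −10q + 6 ⇒ q = 1/2.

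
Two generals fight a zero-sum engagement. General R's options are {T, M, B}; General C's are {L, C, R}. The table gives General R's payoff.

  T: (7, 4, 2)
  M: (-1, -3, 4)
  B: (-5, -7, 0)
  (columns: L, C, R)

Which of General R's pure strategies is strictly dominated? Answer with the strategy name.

T gives a strictly higher payoff than B against every column: 7 > -5, 4 > -7, 2 > 0.
So B is strictly dominated and General R never plays it.

B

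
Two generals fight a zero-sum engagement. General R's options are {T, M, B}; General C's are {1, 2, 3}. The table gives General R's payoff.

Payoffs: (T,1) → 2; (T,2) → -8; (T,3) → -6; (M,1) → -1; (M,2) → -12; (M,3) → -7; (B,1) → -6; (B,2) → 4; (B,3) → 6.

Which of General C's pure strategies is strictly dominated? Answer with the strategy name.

3

2 holds General R's payoff strictly below 3 in every row: -8 < -6, -12 < -7, 4 < 6.
So 3 is strictly dominated for General C.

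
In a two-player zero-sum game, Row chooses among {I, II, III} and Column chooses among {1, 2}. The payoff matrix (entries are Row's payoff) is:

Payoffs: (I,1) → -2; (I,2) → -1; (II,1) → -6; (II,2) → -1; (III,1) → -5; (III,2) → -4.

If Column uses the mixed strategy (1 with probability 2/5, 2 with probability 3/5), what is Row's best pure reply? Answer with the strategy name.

I

Expected payoff of I: (2/5)·(-2) + (3/5)·(-1) = -7/5.
Expected payoff of II: (2/5)·(-6) + (3/5)·(-1) = -3.
Expected payoff of III: (2/5)·(-5) + (3/5)·(-4) = -22/5.
The largest is -7/5, so Row's best response is I.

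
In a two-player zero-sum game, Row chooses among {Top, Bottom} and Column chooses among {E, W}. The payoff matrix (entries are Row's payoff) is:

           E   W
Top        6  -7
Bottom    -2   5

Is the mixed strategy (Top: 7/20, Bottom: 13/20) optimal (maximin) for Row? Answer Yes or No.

Against E this mix gives (7/20)·6 + (13/20)·(-2) = 4/5.
Against W this mix gives (7/20)·(-7) + (13/20)·5 = 4/5.
All of Column's active replies (E, W) yield 4/5, and no column does worse for Row. The mix makes Column indifferent and guarantees 4/5, so it is optimal.

Yes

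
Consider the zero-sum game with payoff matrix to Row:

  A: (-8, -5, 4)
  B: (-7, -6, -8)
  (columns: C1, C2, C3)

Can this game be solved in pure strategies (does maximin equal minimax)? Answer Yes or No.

Row minima: A → -8, B → -8; maximin = -8.
Column maxima: C1 → -7, C2 → -5, C3 → 4; minimax = -7.
-8 ≠ -7, so no pure-strategy equilibrium exists.

No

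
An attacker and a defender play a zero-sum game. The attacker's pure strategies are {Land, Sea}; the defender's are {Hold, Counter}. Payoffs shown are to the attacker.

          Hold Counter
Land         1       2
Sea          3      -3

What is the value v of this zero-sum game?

Row minima: Land → 1, Sea → -3; maximin = 1.
Column maxima: Hold → 3, Counter → 2; minimax = 2.
1 ≠ 2, so there is no saddle point; optimal play is mixed.
Let the attacker play Land with probability p. Expected payoff against Hold: 1p + 3(1−p) = −2p + 3; against Counter: 2p + (-3)(1−p) = 5p − 3.
Setting these equal: −2p + 3 = 5p − 3 ⇒ −7p = -6 ⇒ p = 6/7, and the value is (-2)·(6/7) + 3 = 9/7.
For the defender: with q = P(Hold), equating Land's and Sea's payoffs gives −q + 2 = 6q − 3 ⇒ q = 5/7.

9/7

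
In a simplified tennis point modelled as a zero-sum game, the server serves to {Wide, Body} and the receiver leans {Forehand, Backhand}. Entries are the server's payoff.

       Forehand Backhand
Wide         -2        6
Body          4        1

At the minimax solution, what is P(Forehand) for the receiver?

5/11

Row minima: Wide → -2, Body → 1; maximin = 1.
Column maxima: Forehand → 4, Backhand → 6; minimax = 4.
1 ≠ 4, so there is no saddle point; optimal play is mixed.
Let the server play Wide with probability p. Expected payoff against Forehand: (-2)p + 4(1−p) = −6p + 4; against Backhand: 6p + 1(1−p) = 5p + 1.
Setting these equal: −6p + 4 = 5p + 1 ⇒ −11p = -3 ⇒ p = 3/11, and the value is (-6)·(3/11) + 4 = 26/11.
For the receiver: with q = P(Forehand), equating Wide's and Body's payoffs gives −8q + 6 = 3q + 1 ⇒ q = 5/11.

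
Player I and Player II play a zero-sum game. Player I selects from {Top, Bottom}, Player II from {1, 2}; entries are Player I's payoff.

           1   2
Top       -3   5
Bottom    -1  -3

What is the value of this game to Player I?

-7/5

Row minima: Top → -3, Bottom → -3; maximin = -3.
Column maxima: 1 → -1, 2 → 5; minimax = -1.
-3 ≠ -1, so there is no saddle point; optimal play is mixed.
Let Player I play Top with probability p. Expected payoff against 1: (-3)p + (-1)(1−p) = −2p − 1; against 2: 5p + (-3)(1−p) = 8p − 3.
Setting these equal: −2p − 1 = 8p − 3 ⇒ −10p = -2 ⇒ p = 1/5, and the value is (-2)·(1/5) − 1 = -7/5.
For Player II: with q = P(1), equating Top's and Bottom's payoffs gives −8q + 5 = 2q − 3 ⇒ q = 4/5.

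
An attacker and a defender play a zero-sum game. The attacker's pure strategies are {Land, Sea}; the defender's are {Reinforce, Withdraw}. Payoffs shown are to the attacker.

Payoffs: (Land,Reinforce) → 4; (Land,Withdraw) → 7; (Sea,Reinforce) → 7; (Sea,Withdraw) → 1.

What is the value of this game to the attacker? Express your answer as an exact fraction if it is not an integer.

Row minima: Land → 4, Sea → 1; maximin = 4.
Column maxima: Reinforce → 7, Withdraw → 7; minimax = 7.
4 ≠ 7, so there is no saddle point; optimal play is mixed.
Let the attacker play Land with probability p. Expected payoff against Reinforce: 4p + 7(1−p) = −3p + 7; against Withdraw: 7p + 1(1−p) = 6p + 1.
Setting these equal: −3p + 7 = 6p + 1 ⇒ −9p = -6 ⇒ p = 2/3, and the value is (-3)·(2/3) + 7 = 5.
For the defender: with q = P(Reinforce), equating Land's and Sea's payoffs gives −3q + 7 = 6q + 1 ⇒ q = 2/3.

5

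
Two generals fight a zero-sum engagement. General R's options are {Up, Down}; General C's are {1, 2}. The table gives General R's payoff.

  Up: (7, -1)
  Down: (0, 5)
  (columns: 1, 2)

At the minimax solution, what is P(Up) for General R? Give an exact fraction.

5/13

Row minima: Up → -1, Down → 0; maximin = 0.
Column maxima: 1 → 7, 2 → 5; minimax = 5.
0 ≠ 5, so there is no saddle point; optimal play is mixed.
Let General R play Up with probability p. Expected payoff against 1: 7p + 0(1−p) = 7p; against 2: (-1)p + 5(1−p) = −6p + 5.
Setting these equal: 7p = −6p + 5 ⇒ 13p = 5 ⇒ p = 5/13, and the value is (7)·(5/13) = 35/13.
For General C: with q = P(1), equating Up's and Down's payoffs gives 8q − 1 = −5q + 5 ⇒ q = 6/13.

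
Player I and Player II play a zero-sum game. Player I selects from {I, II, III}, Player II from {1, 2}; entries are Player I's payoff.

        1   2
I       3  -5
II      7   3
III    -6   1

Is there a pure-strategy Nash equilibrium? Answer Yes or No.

Row minima: I → -5, II → 3, III → -6; maximin = 3.
Column maxima: 1 → 7, 2 → 3; minimax = 3.
maximin = minimax = 3, so a saddle point exists.

Yes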